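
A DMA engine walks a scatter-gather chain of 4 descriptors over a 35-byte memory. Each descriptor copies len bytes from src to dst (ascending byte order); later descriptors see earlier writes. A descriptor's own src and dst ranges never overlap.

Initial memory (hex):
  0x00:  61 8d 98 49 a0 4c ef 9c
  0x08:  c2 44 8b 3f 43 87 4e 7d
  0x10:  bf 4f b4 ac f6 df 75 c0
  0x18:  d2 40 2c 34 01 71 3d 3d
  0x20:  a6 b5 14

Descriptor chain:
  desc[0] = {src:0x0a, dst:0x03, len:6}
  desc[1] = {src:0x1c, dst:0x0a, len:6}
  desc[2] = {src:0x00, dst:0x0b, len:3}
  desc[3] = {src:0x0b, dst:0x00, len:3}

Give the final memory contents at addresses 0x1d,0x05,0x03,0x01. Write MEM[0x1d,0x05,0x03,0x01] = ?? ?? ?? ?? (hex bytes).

MEM[0x1d,0x05,0x03,0x01] = 71 43 8b 8d

#0 dst[0x03+6] := {0x8b,0x3f,0x43,0x87,0x4e,0x7d}
#1 dst[0x0a+6] := {0x01,0x71,0x3d,0x3d,0xa6,0xb5}
#2 dst[0x0b+3] := {0x61,0x8d,0x98}
#3 dst[0x00+3] := {0x61,0x8d,0x98}
query mem[0x1d]=0x71, mem[0x05]=0x43, mem[0x03]=0x8b, mem[0x01]=0x8d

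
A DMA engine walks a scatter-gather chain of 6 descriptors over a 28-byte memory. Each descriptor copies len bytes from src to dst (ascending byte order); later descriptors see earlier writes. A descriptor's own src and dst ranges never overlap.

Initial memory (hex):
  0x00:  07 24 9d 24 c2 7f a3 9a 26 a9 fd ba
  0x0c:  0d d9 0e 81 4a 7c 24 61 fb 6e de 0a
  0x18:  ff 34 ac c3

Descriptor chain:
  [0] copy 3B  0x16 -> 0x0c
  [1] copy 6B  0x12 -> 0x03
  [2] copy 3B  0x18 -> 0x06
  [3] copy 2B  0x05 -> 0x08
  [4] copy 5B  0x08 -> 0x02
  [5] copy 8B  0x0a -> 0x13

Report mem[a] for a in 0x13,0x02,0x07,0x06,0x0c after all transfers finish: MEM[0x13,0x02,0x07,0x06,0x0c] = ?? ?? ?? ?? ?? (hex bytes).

MEM[0x13,0x02,0x07,0x06,0x0c] = fd fb 34 de de

[0] 0x16->0x0c len=3 : de 0a ff
[1] 0x12->0x03 len=6 : 24 61 fb 6e de 0a
[2] 0x18->0x06 len=3 : ff 34 ac
[3] 0x05->0x08 len=2 : fb ff
[4] 0x08->0x02 len=5 : fb ff fd ba de
[5] 0x0a->0x13 len=8 : fd ba de 0a ff 81 4a 7c
query mem[0x13]=0xfd, mem[0x02]=0xfb, mem[0x07]=0x34, mem[0x06]=0xde, mem[0x0c]=0xde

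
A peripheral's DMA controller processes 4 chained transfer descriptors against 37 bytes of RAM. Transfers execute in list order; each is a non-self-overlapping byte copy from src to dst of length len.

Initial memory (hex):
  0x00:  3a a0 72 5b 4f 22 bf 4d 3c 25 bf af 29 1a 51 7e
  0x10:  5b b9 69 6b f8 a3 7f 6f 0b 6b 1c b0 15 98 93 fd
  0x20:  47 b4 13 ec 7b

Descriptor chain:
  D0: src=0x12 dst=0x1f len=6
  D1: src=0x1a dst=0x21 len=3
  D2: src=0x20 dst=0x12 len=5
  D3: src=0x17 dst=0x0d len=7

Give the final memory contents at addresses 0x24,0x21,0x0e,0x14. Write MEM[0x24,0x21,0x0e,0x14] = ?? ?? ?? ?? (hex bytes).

MEM[0x24,0x21,0x0e,0x14] = 6f 1c 0b b0

  after D0: wrote 6B at 0x1f = 696bf8a37f6f
  after D1: wrote 3B at 0x21 = 1cb015
  after D2: wrote 5B at 0x12 = 6b1cb0156f
  after D3: wrote 7B at 0x0d = 6f0b6b1cb01598
query mem[0x24]=0x6f, mem[0x21]=0x1c, mem[0x0e]=0x0b, mem[0x14]=0xb0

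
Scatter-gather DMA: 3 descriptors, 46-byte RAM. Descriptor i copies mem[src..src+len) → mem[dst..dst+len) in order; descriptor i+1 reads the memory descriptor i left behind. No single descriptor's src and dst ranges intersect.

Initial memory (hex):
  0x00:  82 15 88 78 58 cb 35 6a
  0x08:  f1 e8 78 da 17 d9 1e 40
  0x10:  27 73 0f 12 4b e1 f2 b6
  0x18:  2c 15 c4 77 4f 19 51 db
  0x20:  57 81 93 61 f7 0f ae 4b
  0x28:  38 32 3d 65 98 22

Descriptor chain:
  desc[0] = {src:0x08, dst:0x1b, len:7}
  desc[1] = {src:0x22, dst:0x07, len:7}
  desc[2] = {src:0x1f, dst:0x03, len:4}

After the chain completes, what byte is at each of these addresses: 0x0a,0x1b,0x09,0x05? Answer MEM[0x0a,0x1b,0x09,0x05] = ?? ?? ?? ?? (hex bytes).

MEM[0x0a,0x1b,0x09,0x05] = 0f f1 f7 1e

[0] 0x08->0x1b len=7 : f1 e8 78 da 17 d9 1e
[1] 0x22->0x07 len=7 : 93 61 f7 0f ae 4b 38
[2] 0x1f->0x03 len=4 : 17 d9 1e 93
query mem[0x0a]=0x0f, mem[0x1b]=0xf1, mem[0x09]=0xf7, mem[0x05]=0x1e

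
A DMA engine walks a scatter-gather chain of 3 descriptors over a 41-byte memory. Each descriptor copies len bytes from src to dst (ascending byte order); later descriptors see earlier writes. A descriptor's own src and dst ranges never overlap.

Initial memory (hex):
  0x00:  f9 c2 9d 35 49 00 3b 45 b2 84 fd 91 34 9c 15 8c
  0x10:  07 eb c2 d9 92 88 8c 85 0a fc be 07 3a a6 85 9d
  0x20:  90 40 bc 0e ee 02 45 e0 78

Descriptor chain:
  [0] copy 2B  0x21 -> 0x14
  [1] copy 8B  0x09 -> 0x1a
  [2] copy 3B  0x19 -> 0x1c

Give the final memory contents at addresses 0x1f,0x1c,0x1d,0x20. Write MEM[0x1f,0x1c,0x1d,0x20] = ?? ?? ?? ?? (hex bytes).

MEM[0x1f,0x1c,0x1d,0x20] = 15 fc 84 8c

#0 dst[0x14+2] := {0x40,0xbc}
#1 dst[0x1a+8] := {0x84,0xfd,0x91,0x34,0x9c,0x15,0x8c,0x07}
#2 dst[0x1c+3] := {0xfc,0x84,0xfd}
query mem[0x1f]=0x15, mem[0x1c]=0xfc, mem[0x1d]=0x84, mem[0x20]=0x8c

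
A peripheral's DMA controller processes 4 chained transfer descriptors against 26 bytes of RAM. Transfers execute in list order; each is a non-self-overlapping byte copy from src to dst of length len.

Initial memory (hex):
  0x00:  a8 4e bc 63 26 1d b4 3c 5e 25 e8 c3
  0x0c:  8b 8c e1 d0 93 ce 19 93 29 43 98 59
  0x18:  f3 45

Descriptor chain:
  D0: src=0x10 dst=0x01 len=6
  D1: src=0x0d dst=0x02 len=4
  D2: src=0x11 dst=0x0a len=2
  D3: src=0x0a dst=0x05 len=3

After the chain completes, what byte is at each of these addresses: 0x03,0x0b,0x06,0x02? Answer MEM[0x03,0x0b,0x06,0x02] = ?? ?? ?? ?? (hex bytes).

#0 dst[0x01+6] := {0x93,0xce,0x19,0x93,0x29,0x43}
#1 dst[0x02+4] := {0x8c,0xe1,0xd0,0x93}
#2 dst[0x0a+2] := {0xce,0x19}
#3 dst[0x05+3] := {0xce,0x19,0x8b}
query mem[0x03]=0xe1, mem[0x0b]=0x19, mem[0x06]=0x19, mem[0x02]=0x8c

MEM[0x03,0x0b,0x06,0x02] = e1 19 19 8c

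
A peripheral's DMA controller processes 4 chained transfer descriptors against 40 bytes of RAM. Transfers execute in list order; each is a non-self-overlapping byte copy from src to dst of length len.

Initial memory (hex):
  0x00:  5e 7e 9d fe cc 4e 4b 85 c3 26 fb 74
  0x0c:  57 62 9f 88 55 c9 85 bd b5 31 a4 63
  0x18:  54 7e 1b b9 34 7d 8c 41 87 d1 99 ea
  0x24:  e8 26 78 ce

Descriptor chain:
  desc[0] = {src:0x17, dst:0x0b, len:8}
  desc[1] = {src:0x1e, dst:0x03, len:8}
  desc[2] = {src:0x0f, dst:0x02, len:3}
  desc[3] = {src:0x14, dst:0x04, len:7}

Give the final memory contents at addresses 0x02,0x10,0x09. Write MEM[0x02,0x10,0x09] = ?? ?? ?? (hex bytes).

MEM[0x02,0x10,0x09] = b9 34 7e

D0: mem[0x0b..0x12] <- [63 54 7e 1b b9 34 7d 8c]
D1: mem[0x03..0x0a] <- [8c 41 87 d1 99 ea e8 26]
D2: mem[0x02..0x04] <- [b9 34 7d]
D3: mem[0x04..0x0a] <- [b5 31 a4 63 54 7e 1b]
query mem[0x02]=0xb9, mem[0x10]=0x34, mem[0x09]=0x7e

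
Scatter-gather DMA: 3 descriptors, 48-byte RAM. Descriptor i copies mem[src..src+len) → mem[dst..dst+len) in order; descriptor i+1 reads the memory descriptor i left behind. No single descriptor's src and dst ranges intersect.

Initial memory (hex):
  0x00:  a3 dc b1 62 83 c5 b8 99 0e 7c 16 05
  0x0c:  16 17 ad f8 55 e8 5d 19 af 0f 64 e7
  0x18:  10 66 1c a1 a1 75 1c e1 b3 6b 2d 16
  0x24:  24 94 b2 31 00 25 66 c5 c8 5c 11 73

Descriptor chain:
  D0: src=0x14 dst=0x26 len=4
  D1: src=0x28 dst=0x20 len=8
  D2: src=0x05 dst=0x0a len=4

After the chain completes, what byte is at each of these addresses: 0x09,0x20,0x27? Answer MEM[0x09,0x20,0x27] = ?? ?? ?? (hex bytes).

MEM[0x09,0x20,0x27] = 7c 64 73

[0] 0x14->0x26 len=4 : af 0f 64 e7
[1] 0x28->0x20 len=8 : 64 e7 66 c5 c8 5c 11 73
[2] 0x05->0x0a len=4 : c5 b8 99 0e
query mem[0x09]=0x7c, mem[0x20]=0x64, mem[0x27]=0x73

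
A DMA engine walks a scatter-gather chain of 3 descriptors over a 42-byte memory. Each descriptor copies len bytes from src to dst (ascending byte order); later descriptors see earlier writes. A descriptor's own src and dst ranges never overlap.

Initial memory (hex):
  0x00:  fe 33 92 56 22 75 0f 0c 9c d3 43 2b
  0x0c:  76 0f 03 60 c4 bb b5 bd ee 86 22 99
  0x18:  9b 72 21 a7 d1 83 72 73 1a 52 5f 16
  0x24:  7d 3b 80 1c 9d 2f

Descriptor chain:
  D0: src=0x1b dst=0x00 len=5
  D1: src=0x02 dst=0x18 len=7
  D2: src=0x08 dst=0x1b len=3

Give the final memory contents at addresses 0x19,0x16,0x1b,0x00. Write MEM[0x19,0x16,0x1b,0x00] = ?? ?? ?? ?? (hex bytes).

  after D0: wrote 5B at 0x00 = a7d1837273
  after D1: wrote 7B at 0x18 = 837273750f0c9c
  after D2: wrote 3B at 0x1b = 9cd343
query mem[0x19]=0x72, mem[0x16]=0x22, mem[0x1b]=0x9c, mem[0x00]=0xa7

MEM[0x19,0x16,0x1b,0x00] = 72 22 9c a7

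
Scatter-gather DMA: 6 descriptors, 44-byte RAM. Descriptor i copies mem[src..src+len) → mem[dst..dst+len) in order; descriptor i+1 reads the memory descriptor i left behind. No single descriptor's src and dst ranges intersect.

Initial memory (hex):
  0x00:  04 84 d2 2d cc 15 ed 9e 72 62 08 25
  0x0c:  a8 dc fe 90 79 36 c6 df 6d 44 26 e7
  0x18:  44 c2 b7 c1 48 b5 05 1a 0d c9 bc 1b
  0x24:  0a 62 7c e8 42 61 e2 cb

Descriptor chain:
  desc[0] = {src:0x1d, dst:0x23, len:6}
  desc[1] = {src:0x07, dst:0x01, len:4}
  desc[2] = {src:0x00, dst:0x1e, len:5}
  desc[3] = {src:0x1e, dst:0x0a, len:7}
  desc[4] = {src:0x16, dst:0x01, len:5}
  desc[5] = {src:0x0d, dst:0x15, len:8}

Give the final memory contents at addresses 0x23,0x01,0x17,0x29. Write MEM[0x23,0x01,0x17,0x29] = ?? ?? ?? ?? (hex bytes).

[0] 0x1d->0x23 len=6 : b5 05 1a 0d c9 bc
[1] 0x07->0x01 len=4 : 9e 72 62 08
[2] 0x00->0x1e len=5 : 04 9e 72 62 08
[3] 0x1e->0x0a len=7 : 04 9e 72 62 08 b5 05
[4] 0x16->0x01 len=5 : 26 e7 44 c2 b7
[5] 0x0d->0x15 len=8 : 62 08 b5 05 36 c6 df 6d
query mem[0x23]=0xb5, mem[0x01]=0x26, mem[0x17]=0xb5, mem[0x29]=0x61

MEM[0x23,0x01,0x17,0x29] = b5 26 b5 61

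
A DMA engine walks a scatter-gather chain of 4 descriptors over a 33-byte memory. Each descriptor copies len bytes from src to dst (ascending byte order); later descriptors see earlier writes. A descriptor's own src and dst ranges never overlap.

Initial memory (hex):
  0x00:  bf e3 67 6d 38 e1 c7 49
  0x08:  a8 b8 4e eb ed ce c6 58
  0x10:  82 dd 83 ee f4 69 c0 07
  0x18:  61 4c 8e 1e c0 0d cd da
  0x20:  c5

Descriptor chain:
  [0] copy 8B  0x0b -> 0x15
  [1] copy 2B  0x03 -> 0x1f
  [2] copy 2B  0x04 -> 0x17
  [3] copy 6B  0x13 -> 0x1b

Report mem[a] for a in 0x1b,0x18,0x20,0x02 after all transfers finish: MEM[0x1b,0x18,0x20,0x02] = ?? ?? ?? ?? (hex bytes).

[0] 0x0b->0x15 len=8 : eb ed ce c6 58 82 dd 83
[1] 0x03->0x1f len=2 : 6d 38
[2] 0x04->0x17 len=2 : 38 e1
[3] 0x13->0x1b len=6 : ee f4 eb ed 38 e1
query mem[0x1b]=0xee, mem[0x18]=0xe1, mem[0x20]=0xe1, mem[0x02]=0x67

MEM[0x1b,0x18,0x20,0x02] = ee e1 e1 67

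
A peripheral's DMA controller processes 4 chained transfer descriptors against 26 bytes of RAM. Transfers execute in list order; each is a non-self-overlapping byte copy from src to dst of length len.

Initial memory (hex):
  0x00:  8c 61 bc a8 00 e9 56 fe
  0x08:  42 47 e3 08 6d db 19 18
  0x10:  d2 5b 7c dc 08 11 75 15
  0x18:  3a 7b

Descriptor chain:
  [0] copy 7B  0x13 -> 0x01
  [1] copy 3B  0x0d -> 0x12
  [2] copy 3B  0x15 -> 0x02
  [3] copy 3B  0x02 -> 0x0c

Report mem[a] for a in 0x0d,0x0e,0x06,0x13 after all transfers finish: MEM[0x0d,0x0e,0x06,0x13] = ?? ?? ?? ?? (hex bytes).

[0] 0x13->0x01 len=7 : dc 08 11 75 15 3a 7b
[1] 0x0d->0x12 len=3 : db 19 18
[2] 0x15->0x02 len=3 : 11 75 15
[3] 0x02->0x0c len=3 : 11 75 15
query mem[0x0d]=0x75, mem[0x0e]=0x15, mem[0x06]=0x3a, mem[0x13]=0x19

MEM[0x0d,0x0e,0x06,0x13] = 75 15 3a 19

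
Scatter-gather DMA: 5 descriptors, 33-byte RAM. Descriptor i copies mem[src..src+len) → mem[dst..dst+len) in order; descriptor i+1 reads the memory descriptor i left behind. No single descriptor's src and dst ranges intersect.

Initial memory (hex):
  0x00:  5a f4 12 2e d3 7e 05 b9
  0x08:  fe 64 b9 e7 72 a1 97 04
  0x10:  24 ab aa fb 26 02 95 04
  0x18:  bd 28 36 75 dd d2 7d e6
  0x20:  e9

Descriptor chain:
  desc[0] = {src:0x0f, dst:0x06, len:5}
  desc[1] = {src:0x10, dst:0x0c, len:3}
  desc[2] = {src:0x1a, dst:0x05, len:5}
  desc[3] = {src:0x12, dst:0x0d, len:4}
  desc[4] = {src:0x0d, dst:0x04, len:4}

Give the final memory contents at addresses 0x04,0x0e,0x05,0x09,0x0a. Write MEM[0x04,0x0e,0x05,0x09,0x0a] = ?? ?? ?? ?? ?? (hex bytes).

MEM[0x04,0x0e,0x05,0x09,0x0a] = aa fb fb 7d fb

#0 dst[0x06+5] := {0x04,0x24,0xab,0xaa,0xfb}
#1 dst[0x0c+3] := {0x24,0xab,0xaa}
#2 dst[0x05+5] := {0x36,0x75,0xdd,0xd2,0x7d}
#3 dst[0x0d+4] := {0xaa,0xfb,0x26,0x02}
#4 dst[0x04+4] := {0xaa,0xfb,0x26,0x02}
query mem[0x04]=0xaa, mem[0x0e]=0xfb, mem[0x05]=0xfb, mem[0x09]=0x7d, mem[0x0a]=0xfb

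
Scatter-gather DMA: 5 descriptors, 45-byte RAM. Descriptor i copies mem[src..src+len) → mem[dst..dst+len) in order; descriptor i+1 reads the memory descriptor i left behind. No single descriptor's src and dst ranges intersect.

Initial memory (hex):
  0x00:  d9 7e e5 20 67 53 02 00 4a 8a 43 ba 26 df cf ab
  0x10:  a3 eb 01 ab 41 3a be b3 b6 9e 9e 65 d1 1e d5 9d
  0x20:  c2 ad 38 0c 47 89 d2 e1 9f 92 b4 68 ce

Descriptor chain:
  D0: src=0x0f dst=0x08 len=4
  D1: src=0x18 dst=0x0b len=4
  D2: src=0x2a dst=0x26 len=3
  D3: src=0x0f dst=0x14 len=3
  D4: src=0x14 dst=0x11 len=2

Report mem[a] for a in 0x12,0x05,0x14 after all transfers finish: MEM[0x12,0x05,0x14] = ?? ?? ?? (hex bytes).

MEM[0x12,0x05,0x14] = a3 53 ab

#0 dst[0x08+4] := {0xab,0xa3,0xeb,0x01}
#1 dst[0x0b+4] := {0xb6,0x9e,0x9e,0x65}
#2 dst[0x26+3] := {0xb4,0x68,0xce}
#3 dst[0x14+3] := {0xab,0xa3,0xeb}
#4 dst[0x11+2] := {0xab,0xa3}
query mem[0x12]=0xa3, mem[0x05]=0x53, mem[0x14]=0xab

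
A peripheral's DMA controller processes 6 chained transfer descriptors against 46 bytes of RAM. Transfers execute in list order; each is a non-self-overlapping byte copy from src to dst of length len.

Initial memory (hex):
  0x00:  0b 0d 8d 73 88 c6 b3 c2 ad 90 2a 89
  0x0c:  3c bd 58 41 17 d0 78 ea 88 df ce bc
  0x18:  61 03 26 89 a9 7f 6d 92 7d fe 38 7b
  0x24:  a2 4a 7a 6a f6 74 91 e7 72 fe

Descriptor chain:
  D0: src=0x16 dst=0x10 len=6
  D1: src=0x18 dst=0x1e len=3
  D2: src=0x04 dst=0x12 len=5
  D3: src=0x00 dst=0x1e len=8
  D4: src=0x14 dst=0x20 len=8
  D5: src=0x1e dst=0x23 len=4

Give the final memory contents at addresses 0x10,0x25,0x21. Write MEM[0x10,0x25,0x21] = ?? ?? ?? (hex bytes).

[0] 0x16->0x10 len=6 : ce bc 61 03 26 89
[1] 0x18->0x1e len=3 : 61 03 26
[2] 0x04->0x12 len=5 : 88 c6 b3 c2 ad
[3] 0x00->0x1e len=8 : 0b 0d 8d 73 88 c6 b3 c2
[4] 0x14->0x20 len=8 : b3 c2 ad bc 61 03 26 89
[5] 0x1e->0x23 len=4 : 0b 0d b3 c2
query mem[0x10]=0xce, mem[0x25]=0xb3, mem[0x21]=0xc2

MEM[0x10,0x25,0x21] = ce b3 c2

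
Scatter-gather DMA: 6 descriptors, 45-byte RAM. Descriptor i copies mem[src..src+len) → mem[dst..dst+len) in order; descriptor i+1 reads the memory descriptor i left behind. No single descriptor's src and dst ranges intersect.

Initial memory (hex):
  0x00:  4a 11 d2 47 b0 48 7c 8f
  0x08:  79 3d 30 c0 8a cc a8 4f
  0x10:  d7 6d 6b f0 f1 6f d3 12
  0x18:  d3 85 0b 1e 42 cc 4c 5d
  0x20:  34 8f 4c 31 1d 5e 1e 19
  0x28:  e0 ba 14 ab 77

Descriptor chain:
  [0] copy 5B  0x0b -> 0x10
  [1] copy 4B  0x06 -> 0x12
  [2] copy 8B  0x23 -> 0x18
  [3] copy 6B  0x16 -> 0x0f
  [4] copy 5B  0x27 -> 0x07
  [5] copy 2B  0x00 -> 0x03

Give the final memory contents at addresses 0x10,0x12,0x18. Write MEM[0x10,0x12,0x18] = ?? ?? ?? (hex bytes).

[0] 0x0b->0x10 len=5 : c0 8a cc a8 4f
[1] 0x06->0x12 len=4 : 7c 8f 79 3d
[2] 0x23->0x18 len=8 : 31 1d 5e 1e 19 e0 ba 14
[3] 0x16->0x0f len=6 : d3 12 31 1d 5e 1e
[4] 0x27->0x07 len=5 : 19 e0 ba 14 ab
[5] 0x00->0x03 len=2 : 4a 11
query mem[0x10]=0x12, mem[0x12]=0x1d, mem[0x18]=0x31

MEM[0x10,0x12,0x18] = 12 1d 31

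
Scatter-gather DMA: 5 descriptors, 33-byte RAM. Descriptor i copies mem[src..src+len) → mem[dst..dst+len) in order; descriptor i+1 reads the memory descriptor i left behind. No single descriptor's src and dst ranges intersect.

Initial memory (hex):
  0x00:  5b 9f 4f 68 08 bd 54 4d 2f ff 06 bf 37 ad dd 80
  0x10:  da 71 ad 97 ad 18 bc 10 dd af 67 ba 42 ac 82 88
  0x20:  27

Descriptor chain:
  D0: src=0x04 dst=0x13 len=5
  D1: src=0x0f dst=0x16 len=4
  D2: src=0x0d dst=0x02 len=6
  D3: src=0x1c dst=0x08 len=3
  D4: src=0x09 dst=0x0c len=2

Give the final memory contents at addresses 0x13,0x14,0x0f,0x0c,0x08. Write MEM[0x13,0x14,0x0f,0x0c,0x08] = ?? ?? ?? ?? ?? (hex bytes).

MEM[0x13,0x14,0x0f,0x0c,0x08] = 08 bd 80 ac 42

  after D0: wrote 5B at 0x13 = 08bd544d2f
  after D1: wrote 4B at 0x16 = 80da71ad
  after D2: wrote 6B at 0x02 = addd80da71ad
  after D3: wrote 3B at 0x08 = 42ac82
  after D4: wrote 2B at 0x0c = ac82
query mem[0x13]=0x08, mem[0x14]=0xbd, mem[0x0f]=0x80, mem[0x0c]=0xac, mem[0x08]=0x42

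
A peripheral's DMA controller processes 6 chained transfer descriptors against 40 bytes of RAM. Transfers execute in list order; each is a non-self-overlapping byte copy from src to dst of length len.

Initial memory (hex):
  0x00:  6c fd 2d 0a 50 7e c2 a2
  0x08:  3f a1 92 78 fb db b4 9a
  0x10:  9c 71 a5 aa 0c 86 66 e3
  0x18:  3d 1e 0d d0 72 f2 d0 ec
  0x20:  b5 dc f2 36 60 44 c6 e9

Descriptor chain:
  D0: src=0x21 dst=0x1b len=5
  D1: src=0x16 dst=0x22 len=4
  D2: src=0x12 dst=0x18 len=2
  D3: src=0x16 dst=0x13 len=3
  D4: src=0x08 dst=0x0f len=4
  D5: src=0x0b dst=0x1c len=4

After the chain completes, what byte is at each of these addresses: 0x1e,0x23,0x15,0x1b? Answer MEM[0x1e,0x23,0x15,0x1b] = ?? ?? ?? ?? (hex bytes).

#0 dst[0x1b+5] := {0xdc,0xf2,0x36,0x60,0x44}
#1 dst[0x22+4] := {0x66,0xe3,0x3d,0x1e}
#2 dst[0x18+2] := {0xa5,0xaa}
#3 dst[0x13+3] := {0x66,0xe3,0xa5}
#4 dst[0x0f+4] := {0x3f,0xa1,0x92,0x78}
#5 dst[0x1c+4] := {0x78,0xfb,0xdb,0xb4}
query mem[0x1e]=0xdb, mem[0x23]=0xe3, mem[0x15]=0xa5, mem[0x1b]=0xdc

MEM[0x1e,0x23,0x15,0x1b] = db e3 a5 dc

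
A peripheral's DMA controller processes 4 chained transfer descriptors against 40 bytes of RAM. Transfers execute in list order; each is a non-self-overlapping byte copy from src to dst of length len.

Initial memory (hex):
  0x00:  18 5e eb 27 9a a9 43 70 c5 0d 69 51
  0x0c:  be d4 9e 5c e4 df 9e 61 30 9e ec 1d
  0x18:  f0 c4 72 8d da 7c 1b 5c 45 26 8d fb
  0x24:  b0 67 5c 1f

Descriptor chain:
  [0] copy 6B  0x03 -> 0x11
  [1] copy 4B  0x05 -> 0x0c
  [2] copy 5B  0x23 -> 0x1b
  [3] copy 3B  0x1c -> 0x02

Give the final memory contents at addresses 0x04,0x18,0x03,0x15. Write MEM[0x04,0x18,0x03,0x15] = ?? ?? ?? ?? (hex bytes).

D0: mem[0x11..0x16] <- [27 9a a9 43 70 c5]
D1: mem[0x0c..0x0f] <- [a9 43 70 c5]
D2: mem[0x1b..0x1f] <- [fb b0 67 5c 1f]
D3: mem[0x02..0x04] <- [b0 67 5c]
query mem[0x04]=0x5c, mem[0x18]=0xf0, mem[0x03]=0x67, mem[0x15]=0x70

MEM[0x04,0x18,0x03,0x15] = 5c f0 67 70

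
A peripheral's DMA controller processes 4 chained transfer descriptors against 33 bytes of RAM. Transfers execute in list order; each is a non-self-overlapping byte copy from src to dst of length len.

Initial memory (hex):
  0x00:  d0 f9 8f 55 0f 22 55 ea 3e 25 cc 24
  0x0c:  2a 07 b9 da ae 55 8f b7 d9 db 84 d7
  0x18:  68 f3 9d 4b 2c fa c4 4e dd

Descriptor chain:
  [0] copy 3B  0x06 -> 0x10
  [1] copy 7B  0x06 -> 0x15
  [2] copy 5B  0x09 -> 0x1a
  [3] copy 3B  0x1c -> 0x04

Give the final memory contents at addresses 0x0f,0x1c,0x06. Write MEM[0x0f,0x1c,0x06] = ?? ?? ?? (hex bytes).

  after D0: wrote 3B at 0x10 = 55ea3e
  after D1: wrote 7B at 0x15 = 55ea3e25cc242a
  after D2: wrote 5B at 0x1a = 25cc242a07
  after D3: wrote 3B at 0x04 = 242a07
query mem[0x0f]=0xda, mem[0x1c]=0x24, mem[0x06]=0x07

MEM[0x0f,0x1c,0x06] = da 24 07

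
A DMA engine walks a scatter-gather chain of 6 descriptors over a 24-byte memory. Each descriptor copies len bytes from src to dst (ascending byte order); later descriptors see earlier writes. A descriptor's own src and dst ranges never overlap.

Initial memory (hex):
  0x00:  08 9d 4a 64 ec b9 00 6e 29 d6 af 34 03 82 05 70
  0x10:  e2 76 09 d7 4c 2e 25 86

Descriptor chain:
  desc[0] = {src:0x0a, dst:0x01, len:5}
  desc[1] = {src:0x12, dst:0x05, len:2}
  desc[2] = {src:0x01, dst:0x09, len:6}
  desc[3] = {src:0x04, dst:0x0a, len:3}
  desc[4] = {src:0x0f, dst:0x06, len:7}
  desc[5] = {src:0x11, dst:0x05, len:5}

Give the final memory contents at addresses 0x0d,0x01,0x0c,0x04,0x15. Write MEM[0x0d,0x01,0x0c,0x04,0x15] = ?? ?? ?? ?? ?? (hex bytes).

  after D0: wrote 5B at 0x01 = af34038205
  after D1: wrote 2B at 0x05 = 09d7
  after D2: wrote 6B at 0x09 = af34038209d7
  after D3: wrote 3B at 0x0a = 8209d7
  after D4: wrote 7B at 0x06 = 70e27609d74c2e
  after D5: wrote 5B at 0x05 = 7609d74c2e
query mem[0x0d]=0x09, mem[0x01]=0xaf, mem[0x0c]=0x2e, mem[0x04]=0x82, mem[0x15]=0x2e

MEM[0x0d,0x01,0x0c,0x04,0x15] = 09 af 2e 82 2e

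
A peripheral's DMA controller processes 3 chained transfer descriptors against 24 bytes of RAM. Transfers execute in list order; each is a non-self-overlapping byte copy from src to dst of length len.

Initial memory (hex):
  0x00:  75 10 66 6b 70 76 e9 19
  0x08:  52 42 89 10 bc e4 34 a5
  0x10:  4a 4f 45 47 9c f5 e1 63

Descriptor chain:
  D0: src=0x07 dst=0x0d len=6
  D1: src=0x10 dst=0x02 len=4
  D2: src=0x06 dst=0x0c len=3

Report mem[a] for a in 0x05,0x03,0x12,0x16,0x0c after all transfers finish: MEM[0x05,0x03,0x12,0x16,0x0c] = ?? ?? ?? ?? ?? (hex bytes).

[0] 0x07->0x0d len=6 : 19 52 42 89 10 bc
[1] 0x10->0x02 len=4 : 89 10 bc 47
[2] 0x06->0x0c len=3 : e9 19 52
query mem[0x05]=0x47, mem[0x03]=0x10, mem[0x12]=0xbc, mem[0x16]=0xe1, mem[0x0c]=0xe9

MEM[0x05,0x03,0x12,0x16,0x0c] = 47 10 bc e1 e9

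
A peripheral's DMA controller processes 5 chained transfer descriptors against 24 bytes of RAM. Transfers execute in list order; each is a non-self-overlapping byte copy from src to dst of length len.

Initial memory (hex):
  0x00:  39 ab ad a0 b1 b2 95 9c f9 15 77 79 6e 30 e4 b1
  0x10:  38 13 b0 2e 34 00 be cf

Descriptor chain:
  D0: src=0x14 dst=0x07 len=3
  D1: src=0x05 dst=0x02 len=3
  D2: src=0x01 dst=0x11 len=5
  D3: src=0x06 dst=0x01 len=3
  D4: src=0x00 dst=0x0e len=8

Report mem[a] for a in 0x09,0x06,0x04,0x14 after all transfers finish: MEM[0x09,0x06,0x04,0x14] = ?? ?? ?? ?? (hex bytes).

[0] 0x14->0x07 len=3 : 34 00 be
[1] 0x05->0x02 len=3 : b2 95 34
[2] 0x01->0x11 len=5 : ab b2 95 34 b2
[3] 0x06->0x01 len=3 : 95 34 00
[4] 0x00->0x0e len=8 : 39 95 34 00 34 b2 95 34
query mem[0x09]=0xbe, mem[0x06]=0x95, mem[0x04]=0x34, mem[0x14]=0x95

MEM[0x09,0x06,0x04,0x14] = be 95 34 95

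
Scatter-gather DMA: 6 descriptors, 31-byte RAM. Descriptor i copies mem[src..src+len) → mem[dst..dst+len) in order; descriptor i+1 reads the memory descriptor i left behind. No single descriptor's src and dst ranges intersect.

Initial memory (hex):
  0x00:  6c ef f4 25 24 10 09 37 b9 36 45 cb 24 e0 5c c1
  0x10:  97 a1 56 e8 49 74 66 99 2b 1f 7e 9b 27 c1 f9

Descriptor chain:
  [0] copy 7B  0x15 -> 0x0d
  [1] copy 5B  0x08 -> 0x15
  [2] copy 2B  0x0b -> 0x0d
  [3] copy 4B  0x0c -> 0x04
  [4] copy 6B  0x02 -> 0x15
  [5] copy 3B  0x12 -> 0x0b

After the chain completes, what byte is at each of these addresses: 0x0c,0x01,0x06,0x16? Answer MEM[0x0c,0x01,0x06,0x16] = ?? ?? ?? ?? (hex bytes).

[0] 0x15->0x0d len=7 : 74 66 99 2b 1f 7e 9b
[1] 0x08->0x15 len=5 : b9 36 45 cb 24
[2] 0x0b->0x0d len=2 : cb 24
[3] 0x0c->0x04 len=4 : 24 cb 24 99
[4] 0x02->0x15 len=6 : f4 25 24 cb 24 99
[5] 0x12->0x0b len=3 : 7e 9b 49
query mem[0x0c]=0x9b, mem[0x01]=0xef, mem[0x06]=0x24, mem[0x16]=0x25

MEM[0x0c,0x01,0x06,0x16] = 9b ef 24 25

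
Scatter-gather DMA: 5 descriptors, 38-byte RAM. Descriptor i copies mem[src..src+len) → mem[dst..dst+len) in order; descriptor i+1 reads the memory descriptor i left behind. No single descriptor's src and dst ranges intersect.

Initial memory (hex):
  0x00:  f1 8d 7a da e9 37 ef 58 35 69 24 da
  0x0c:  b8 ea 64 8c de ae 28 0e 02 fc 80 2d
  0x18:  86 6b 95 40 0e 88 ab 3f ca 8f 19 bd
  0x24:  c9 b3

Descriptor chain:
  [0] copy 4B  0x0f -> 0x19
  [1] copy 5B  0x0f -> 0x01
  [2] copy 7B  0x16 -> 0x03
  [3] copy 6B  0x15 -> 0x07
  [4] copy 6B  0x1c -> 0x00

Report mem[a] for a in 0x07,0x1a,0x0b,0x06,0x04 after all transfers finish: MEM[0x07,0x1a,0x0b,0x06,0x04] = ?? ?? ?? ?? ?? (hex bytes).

[0] 0x0f->0x19 len=4 : 8c de ae 28
[1] 0x0f->0x01 len=5 : 8c de ae 28 0e
[2] 0x16->0x03 len=7 : 80 2d 86 8c de ae 28
[3] 0x15->0x07 len=6 : fc 80 2d 86 8c de
[4] 0x1c->0x00 len=6 : 28 88 ab 3f ca 8f
query mem[0x07]=0xfc, mem[0x1a]=0xde, mem[0x0b]=0x8c, mem[0x06]=0x8c, mem[0x04]=0xca

MEM[0x07,0x1a,0x0b,0x06,0x04] = fc de 8c 8c ca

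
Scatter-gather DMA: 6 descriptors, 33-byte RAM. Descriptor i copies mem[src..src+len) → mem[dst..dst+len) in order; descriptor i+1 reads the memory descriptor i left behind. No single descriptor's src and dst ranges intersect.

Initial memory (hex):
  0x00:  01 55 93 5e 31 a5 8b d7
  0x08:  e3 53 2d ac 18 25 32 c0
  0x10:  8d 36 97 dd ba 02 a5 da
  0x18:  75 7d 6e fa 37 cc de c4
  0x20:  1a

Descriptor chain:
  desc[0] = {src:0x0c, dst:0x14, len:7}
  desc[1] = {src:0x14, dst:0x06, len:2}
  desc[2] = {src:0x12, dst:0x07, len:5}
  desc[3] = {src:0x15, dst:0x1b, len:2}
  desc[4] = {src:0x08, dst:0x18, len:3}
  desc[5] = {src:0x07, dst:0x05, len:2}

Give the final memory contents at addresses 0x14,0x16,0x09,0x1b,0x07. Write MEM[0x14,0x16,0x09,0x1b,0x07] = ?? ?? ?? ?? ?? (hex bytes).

MEM[0x14,0x16,0x09,0x1b,0x07] = 18 32 18 25 97

#0 dst[0x14+7] := {0x18,0x25,0x32,0xc0,0x8d,0x36,0x97}
#1 dst[0x06+2] := {0x18,0x25}
#2 dst[0x07+5] := {0x97,0xdd,0x18,0x25,0x32}
#3 dst[0x1b+2] := {0x25,0x32}
#4 dst[0x18+3] := {0xdd,0x18,0x25}
#5 dst[0x05+2] := {0x97,0xdd}
query mem[0x14]=0x18, mem[0x16]=0x32, mem[0x09]=0x18, mem[0x1b]=0x25, mem[0x07]=0x97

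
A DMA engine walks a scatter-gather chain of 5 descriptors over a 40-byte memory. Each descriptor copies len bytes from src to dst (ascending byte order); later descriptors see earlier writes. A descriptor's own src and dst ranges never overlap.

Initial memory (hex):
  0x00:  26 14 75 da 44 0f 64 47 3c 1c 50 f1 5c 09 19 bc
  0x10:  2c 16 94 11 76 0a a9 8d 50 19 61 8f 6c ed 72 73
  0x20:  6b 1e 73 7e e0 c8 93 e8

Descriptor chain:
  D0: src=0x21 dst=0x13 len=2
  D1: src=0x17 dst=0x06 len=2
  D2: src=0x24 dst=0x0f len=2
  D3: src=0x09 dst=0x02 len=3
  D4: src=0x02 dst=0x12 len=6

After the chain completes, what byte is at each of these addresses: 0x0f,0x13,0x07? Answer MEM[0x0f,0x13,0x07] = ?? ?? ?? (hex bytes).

MEM[0x0f,0x13,0x07] = e0 50 50

#0 dst[0x13+2] := {0x1e,0x73}
#1 dst[0x06+2] := {0x8d,0x50}
#2 dst[0x0f+2] := {0xe0,0xc8}
#3 dst[0x02+3] := {0x1c,0x50,0xf1}
#4 dst[0x12+6] := {0x1c,0x50,0xf1,0x0f,0x8d,0x50}
query mem[0x0f]=0xe0, mem[0x13]=0x50, mem[0x07]=0x50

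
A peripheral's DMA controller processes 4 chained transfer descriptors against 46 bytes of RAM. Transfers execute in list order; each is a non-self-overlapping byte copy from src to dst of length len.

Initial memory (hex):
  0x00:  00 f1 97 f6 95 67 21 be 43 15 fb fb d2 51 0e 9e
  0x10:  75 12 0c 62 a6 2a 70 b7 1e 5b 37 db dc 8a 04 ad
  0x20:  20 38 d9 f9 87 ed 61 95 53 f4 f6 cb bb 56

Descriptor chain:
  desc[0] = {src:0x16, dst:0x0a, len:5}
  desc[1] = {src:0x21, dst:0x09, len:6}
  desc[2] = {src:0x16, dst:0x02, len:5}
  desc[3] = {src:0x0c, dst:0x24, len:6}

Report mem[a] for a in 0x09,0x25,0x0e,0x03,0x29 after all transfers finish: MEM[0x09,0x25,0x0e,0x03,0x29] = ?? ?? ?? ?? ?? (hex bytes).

MEM[0x09,0x25,0x0e,0x03,0x29] = 38 ed 61 b7 12

#0 dst[0x0a+5] := {0x70,0xb7,0x1e,0x5b,0x37}
#1 dst[0x09+6] := {0x38,0xd9,0xf9,0x87,0xed,0x61}
#2 dst[0x02+5] := {0x70,0xb7,0x1e,0x5b,0x37}
#3 dst[0x24+6] := {0x87,0xed,0x61,0x9e,0x75,0x12}
query mem[0x09]=0x38, mem[0x25]=0xed, mem[0x0e]=0x61, mem[0x03]=0xb7, mem[0x29]=0x12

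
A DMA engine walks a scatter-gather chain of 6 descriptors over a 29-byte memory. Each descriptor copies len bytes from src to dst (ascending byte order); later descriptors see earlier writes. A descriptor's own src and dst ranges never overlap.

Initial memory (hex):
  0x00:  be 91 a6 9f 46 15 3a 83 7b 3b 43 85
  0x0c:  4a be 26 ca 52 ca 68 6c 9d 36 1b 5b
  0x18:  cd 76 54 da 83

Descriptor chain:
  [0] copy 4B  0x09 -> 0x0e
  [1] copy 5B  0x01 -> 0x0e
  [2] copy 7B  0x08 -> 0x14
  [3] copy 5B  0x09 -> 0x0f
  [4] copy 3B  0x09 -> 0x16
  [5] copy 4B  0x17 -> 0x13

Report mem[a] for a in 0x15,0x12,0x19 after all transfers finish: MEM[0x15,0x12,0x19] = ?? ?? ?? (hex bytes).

MEM[0x15,0x12,0x19] = be 4a be

  after D0: wrote 4B at 0x0e = 3b43854a
  after D1: wrote 5B at 0x0e = 91a69f4615
  after D2: wrote 7B at 0x14 = 7b3b43854abe91
  after D3: wrote 5B at 0x0f = 3b43854abe
  after D4: wrote 3B at 0x16 = 3b4385
  after D5: wrote 4B at 0x13 = 4385be91
query mem[0x15]=0xbe, mem[0x12]=0x4a, mem[0x19]=0xbe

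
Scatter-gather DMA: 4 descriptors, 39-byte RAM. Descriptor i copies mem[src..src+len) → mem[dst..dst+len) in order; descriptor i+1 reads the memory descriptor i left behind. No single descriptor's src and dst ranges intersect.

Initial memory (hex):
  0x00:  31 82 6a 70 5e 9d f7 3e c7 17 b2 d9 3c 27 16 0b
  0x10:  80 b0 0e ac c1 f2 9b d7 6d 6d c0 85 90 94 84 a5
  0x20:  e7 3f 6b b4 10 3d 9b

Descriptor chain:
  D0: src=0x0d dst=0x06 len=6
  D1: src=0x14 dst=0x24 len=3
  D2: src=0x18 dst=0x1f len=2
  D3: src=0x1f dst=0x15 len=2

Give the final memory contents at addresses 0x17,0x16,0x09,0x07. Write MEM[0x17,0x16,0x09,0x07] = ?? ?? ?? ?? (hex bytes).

MEM[0x17,0x16,0x09,0x07] = d7 6d 80 16

  after D0: wrote 6B at 0x06 = 27160b80b00e
  after D1: wrote 3B at 0x24 = c1f29b
  after D2: wrote 2B at 0x1f = 6d6d
  after D3: wrote 2B at 0x15 = 6d6d
query mem[0x17]=0xd7, mem[0x16]=0x6d, mem[0x09]=0x80, mem[0x07]=0x16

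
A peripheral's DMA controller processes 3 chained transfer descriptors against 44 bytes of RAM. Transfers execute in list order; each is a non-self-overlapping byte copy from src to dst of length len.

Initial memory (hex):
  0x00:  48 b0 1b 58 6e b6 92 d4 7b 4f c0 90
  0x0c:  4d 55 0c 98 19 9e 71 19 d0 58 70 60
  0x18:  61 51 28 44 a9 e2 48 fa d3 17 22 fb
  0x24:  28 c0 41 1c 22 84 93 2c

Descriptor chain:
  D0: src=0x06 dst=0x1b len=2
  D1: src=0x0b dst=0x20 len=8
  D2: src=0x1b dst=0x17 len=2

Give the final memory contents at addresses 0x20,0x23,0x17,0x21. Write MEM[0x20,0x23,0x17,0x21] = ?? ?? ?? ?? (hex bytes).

MEM[0x20,0x23,0x17,0x21] = 90 0c 92 4d

[0] 0x06->0x1b len=2 : 92 d4
[1] 0x0b->0x20 len=8 : 90 4d 55 0c 98 19 9e 71
[2] 0x1b->0x17 len=2 : 92 d4
query mem[0x20]=0x90, mem[0x23]=0x0c, mem[0x17]=0x92, mem[0x21]=0x4d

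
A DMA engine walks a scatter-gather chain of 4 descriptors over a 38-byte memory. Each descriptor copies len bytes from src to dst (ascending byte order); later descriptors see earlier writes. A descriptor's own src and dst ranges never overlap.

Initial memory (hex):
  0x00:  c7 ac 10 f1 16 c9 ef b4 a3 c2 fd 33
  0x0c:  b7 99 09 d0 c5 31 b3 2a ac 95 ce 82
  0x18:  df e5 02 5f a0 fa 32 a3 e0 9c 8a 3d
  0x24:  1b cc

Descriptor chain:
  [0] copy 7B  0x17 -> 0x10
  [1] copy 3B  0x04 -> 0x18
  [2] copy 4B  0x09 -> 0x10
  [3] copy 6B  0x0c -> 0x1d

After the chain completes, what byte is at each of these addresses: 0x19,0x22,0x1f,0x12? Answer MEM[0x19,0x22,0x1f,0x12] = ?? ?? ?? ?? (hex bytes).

#0 dst[0x10+7] := {0x82,0xdf,0xe5,0x02,0x5f,0xa0,0xfa}
#1 dst[0x18+3] := {0x16,0xc9,0xef}
#2 dst[0x10+4] := {0xc2,0xfd,0x33,0xb7}
#3 dst[0x1d+6] := {0xb7,0x99,0x09,0xd0,0xc2,0xfd}
query mem[0x19]=0xc9, mem[0x22]=0xfd, mem[0x1f]=0x09, mem[0x12]=0x33

MEM[0x19,0x22,0x1f,0x12] = c9 fd 09 33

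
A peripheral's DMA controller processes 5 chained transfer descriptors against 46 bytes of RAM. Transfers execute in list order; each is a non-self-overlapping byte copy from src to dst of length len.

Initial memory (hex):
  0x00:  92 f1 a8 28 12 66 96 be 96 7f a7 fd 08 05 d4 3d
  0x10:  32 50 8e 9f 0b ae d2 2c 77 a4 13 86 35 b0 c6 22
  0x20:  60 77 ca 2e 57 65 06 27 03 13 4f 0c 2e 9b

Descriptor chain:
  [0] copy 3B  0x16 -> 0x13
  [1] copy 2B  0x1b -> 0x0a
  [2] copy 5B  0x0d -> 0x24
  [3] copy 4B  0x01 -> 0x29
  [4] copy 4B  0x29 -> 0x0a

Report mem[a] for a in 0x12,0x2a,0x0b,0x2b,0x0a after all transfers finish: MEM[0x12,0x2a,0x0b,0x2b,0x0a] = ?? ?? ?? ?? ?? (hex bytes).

#0 dst[0x13+3] := {0xd2,0x2c,0x77}
#1 dst[0x0a+2] := {0x86,0x35}
#2 dst[0x24+5] := {0x05,0xd4,0x3d,0x32,0x50}
#3 dst[0x29+4] := {0xf1,0xa8,0x28,0x12}
#4 dst[0x0a+4] := {0xf1,0xa8,0x28,0x12}
query mem[0x12]=0x8e, mem[0x2a]=0xa8, mem[0x0b]=0xa8, mem[0x2b]=0x28, mem[0x0a]=0xf1

MEM[0x12,0x2a,0x0b,0x2b,0x0a] = 8e a8 a8 28 f1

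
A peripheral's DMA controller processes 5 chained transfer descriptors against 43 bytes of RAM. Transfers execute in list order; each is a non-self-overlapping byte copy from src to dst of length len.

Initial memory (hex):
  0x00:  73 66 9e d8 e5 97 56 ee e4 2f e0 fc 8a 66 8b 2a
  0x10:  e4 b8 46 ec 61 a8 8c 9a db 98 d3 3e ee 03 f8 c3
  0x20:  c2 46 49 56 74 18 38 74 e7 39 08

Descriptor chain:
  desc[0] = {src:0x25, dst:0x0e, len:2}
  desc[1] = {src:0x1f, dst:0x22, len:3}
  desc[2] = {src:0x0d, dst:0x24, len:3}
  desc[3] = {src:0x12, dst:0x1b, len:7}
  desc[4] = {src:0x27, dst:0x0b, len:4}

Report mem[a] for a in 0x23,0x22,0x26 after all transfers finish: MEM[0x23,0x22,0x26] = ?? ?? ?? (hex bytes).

MEM[0x23,0x22,0x26] = c2 c3 38

  after D0: wrote 2B at 0x0e = 1838
  after D1: wrote 3B at 0x22 = c3c246
  after D2: wrote 3B at 0x24 = 661838
  after D3: wrote 7B at 0x1b = 46ec61a88c9adb
  after D4: wrote 4B at 0x0b = 74e73908
query mem[0x23]=0xc2, mem[0x22]=0xc3, mem[0x26]=0x38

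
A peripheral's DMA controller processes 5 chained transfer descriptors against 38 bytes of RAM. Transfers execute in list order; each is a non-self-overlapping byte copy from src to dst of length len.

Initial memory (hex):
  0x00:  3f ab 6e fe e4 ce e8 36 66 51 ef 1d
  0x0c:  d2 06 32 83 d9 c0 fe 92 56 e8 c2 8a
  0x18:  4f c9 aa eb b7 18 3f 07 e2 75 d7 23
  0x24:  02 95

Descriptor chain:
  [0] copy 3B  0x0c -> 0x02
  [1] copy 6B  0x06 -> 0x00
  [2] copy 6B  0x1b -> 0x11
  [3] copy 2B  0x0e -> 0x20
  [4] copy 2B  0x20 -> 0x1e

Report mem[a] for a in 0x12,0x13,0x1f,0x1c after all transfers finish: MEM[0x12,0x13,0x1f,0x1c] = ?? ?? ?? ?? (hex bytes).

MEM[0x12,0x13,0x1f,0x1c] = b7 18 83 b7

D0: mem[0x02..0x04] <- [d2 06 32]
D1: mem[0x00..0x05] <- [e8 36 66 51 ef 1d]
D2: mem[0x11..0x16] <- [eb b7 18 3f 07 e2]
D3: mem[0x20..0x21] <- [32 83]
D4: mem[0x1e..0x1f] <- [32 83]
query mem[0x12]=0xb7, mem[0x13]=0x18, mem[0x1f]=0x83, mem[0x1c]=0xb7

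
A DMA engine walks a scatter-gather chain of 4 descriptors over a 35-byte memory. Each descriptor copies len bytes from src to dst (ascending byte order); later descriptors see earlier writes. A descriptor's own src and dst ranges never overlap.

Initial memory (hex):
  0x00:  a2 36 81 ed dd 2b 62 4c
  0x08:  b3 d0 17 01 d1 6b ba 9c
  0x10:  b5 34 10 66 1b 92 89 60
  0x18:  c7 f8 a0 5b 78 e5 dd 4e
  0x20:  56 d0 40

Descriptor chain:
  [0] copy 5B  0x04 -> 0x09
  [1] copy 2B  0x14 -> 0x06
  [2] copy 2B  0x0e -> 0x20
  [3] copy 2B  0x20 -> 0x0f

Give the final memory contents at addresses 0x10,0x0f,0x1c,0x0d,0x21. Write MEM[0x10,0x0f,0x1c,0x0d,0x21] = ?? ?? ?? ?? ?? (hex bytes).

MEM[0x10,0x0f,0x1c,0x0d,0x21] = 9c ba 78 b3 9c

[0] 0x04->0x09 len=5 : dd 2b 62 4c b3
[1] 0x14->0x06 len=2 : 1b 92
[2] 0x0e->0x20 len=2 : ba 9c
[3] 0x20->0x0f len=2 : ba 9c
query mem[0x10]=0x9c, mem[0x0f]=0xba, mem[0x1c]=0x78, mem[0x0d]=0xb3, mem[0x21]=0x9c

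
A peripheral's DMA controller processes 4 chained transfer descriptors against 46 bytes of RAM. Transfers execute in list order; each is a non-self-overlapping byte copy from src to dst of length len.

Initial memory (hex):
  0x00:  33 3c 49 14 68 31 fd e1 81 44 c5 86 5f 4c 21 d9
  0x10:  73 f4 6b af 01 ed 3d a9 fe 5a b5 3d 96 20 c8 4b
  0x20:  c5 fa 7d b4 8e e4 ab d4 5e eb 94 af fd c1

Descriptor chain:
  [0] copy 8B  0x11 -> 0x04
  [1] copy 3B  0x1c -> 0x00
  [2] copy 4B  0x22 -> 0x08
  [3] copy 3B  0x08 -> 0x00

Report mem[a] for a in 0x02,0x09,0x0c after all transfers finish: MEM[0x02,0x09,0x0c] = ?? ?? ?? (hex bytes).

MEM[0x02,0x09,0x0c] = 8e b4 5f

[0] 0x11->0x04 len=8 : f4 6b af 01 ed 3d a9 fe
[1] 0x1c->0x00 len=3 : 96 20 c8
[2] 0x22->0x08 len=4 : 7d b4 8e e4
[3] 0x08->0x00 len=3 : 7d b4 8e
query mem[0x02]=0x8e, mem[0x09]=0xb4, mem[0x0c]=0x5f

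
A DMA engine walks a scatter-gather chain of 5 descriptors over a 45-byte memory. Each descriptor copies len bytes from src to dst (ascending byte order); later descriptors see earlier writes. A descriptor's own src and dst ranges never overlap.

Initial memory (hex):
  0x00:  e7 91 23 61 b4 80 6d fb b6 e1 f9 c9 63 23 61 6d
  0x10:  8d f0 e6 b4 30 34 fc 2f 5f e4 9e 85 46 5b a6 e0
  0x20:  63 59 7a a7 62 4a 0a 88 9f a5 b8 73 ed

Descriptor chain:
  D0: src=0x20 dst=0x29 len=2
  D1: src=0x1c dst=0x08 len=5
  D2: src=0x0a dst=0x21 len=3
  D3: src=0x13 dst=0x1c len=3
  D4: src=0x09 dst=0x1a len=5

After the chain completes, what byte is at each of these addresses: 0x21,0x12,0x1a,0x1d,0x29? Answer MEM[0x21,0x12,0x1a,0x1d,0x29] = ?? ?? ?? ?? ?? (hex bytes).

MEM[0x21,0x12,0x1a,0x1d,0x29] = a6 e6 5b 63 63

[0] 0x20->0x29 len=2 : 63 59
[1] 0x1c->0x08 len=5 : 46 5b a6 e0 63
[2] 0x0a->0x21 len=3 : a6 e0 63
[3] 0x13->0x1c len=3 : b4 30 34
[4] 0x09->0x1a len=5 : 5b a6 e0 63 23
query mem[0x21]=0xa6, mem[0x12]=0xe6, mem[0x1a]=0x5b, mem[0x1d]=0x63, mem[0x29]=0x63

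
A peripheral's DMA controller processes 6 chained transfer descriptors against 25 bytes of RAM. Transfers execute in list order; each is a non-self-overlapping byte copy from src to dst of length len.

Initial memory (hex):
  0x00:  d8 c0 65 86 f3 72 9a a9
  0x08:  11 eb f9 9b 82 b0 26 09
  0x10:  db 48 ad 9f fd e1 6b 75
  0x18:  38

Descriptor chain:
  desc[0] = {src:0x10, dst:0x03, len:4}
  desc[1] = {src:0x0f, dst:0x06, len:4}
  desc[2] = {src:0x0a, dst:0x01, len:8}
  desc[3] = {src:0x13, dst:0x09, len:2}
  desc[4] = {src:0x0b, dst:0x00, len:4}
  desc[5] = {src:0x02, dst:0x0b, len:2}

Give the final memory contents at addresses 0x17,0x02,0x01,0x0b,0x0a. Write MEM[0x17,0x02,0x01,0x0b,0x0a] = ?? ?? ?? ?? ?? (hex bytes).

D0: mem[0x03..0x06] <- [db 48 ad 9f]
D1: mem[0x06..0x09] <- [09 db 48 ad]
D2: mem[0x01..0x08] <- [f9 9b 82 b0 26 09 db 48]
D3: mem[0x09..0x0a] <- [9f fd]
D4: mem[0x00..0x03] <- [9b 82 b0 26]
D5: mem[0x0b..0x0c] <- [b0 26]
query mem[0x17]=0x75, mem[0x02]=0xb0, mem[0x01]=0x82, mem[0x0b]=0xb0, mem[0x0a]=0xfd

MEM[0x17,0x02,0x01,0x0b,0x0a] = 75 b0 82 b0 fd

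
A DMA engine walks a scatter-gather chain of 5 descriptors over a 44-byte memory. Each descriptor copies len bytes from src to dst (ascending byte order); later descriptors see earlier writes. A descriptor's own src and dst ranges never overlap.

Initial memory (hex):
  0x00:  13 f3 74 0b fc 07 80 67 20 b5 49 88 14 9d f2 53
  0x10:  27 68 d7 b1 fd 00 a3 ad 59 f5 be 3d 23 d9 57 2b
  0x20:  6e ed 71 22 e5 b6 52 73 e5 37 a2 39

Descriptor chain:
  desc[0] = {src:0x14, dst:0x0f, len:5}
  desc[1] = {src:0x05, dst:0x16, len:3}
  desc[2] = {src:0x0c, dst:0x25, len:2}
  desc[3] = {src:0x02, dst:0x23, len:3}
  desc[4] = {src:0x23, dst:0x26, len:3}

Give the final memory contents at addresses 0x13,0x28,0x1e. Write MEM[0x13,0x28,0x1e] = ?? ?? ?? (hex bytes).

[0] 0x14->0x0f len=5 : fd 00 a3 ad 59
[1] 0x05->0x16 len=3 : 07 80 67
[2] 0x0c->0x25 len=2 : 14 9d
[3] 0x02->0x23 len=3 : 74 0b fc
[4] 0x23->0x26 len=3 : 74 0b fc
query mem[0x13]=0x59, mem[0x28]=0xfc, mem[0x1e]=0x57

MEM[0x13,0x28,0x1e] = 59 fc 57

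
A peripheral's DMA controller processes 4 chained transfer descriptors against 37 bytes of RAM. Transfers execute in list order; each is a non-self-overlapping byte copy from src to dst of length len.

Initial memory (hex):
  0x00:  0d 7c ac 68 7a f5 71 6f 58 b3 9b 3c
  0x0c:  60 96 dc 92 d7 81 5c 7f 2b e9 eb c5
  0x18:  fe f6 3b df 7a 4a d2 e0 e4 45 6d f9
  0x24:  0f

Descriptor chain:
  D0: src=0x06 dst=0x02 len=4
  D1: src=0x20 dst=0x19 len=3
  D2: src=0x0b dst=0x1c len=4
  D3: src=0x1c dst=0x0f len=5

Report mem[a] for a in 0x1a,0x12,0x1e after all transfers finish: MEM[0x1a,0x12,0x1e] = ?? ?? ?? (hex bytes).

[0] 0x06->0x02 len=4 : 71 6f 58 b3
[1] 0x20->0x19 len=3 : e4 45 6d
[2] 0x0b->0x1c len=4 : 3c 60 96 dc
[3] 0x1c->0x0f len=5 : 3c 60 96 dc e4
query mem[0x1a]=0x45, mem[0x12]=0xdc, mem[0x1e]=0x96

MEM[0x1a,0x12,0x1e] = 45 dc 96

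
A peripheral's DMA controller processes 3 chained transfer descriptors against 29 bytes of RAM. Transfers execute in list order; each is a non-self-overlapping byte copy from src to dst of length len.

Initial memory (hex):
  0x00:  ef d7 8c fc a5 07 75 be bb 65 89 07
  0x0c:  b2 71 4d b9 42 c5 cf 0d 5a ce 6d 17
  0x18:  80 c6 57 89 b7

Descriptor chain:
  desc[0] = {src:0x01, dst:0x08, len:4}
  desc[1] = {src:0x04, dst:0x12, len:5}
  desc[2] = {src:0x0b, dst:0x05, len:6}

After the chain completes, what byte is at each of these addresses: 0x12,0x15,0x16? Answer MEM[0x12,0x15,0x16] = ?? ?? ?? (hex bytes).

D0: mem[0x08..0x0b] <- [d7 8c fc a5]
D1: mem[0x12..0x16] <- [a5 07 75 be d7]
D2: mem[0x05..0x0a] <- [a5 b2 71 4d b9 42]
query mem[0x12]=0xa5, mem[0x15]=0xbe, mem[0x16]=0xd7

MEM[0x12,0x15,0x16] = a5 be d7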